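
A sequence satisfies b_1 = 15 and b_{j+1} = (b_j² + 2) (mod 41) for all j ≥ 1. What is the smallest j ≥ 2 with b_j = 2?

We have b_1 = 15, b_2 = 22, b_3 = 35, b_4 = 38, b_5 = 11, b_6 = 0, b_7 = 2, b_8 = 6, b_9 = 38.
Since b_9 = b_4 = 38, the sequence is eventually periodic: after a pre-period of length 3 it cycles with period 5.
The value 2 first appears (with j ≥ 2) at b_7.

7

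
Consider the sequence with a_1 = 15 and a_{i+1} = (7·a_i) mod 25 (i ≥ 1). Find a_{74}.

5

a_1 = 15,  a_2 = 5,  a_3 = 10,  a_4 = 20,  a_5 = 15.
The sequence repeats with period 4.
So a_{74} = a_{1 + ((74-1) mod 4)} = a_2 = 5.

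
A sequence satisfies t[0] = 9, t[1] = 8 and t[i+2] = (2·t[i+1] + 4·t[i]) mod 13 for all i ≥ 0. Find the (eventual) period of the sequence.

42

Listing terms: t[0] = 9,  t[1] = 8,  t[2] = 0,  t[3] = 6,  t[4] = 12,  t[5] = 9,  t[6] = 1,  t[7] = 12,  t[8] = 2,  t[9] = 0,  t[10] = 8,  t[11] = 3,  t[12] = 12,  t[13] = 10,  t[14] = 3,  t[15] = 7,  t[16] = 0,  t[17] = 2,  t[18] = 4,  t[19] = 3,  t[20] = 9,  t[21] = 4,  t[22] = 5,  t[23] = 0,  t[24] = 7,  t[25] = 1,  t[26] = 4,  t[27] = 12,  t[28] = 1,  t[29] = 11,  t[30] = 0,  t[31] = 5,  t[32] = 10,  t[33] = 1,  t[34] = 3,  t[35] = 10,  t[36] = 6,  t[37] = 0,  t[38] = 11,  t[39] = 9,  t[40] = 10,  t[41] = 4,  t[42] = 9,  t[43] = 8.
The sequence repeats with period 42.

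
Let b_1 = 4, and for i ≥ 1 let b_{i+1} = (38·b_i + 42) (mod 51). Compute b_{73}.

b_1 = 4; b_2 = 41; b_3 = 19; b_4 = 50; b_5 = 4.
Since b_5 = b_1 = 4, the sequence is periodic with period 4.
So b_{73} = b_{1 + ((73-1) mod 4)} = b_1 = 4.

4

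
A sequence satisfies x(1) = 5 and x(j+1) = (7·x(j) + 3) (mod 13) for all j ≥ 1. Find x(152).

We have x(1) = 5,  x(2) = 12,  x(3) = 9,  x(4) = 1,  x(5) = 10,  x(6) = 8,  x(7) = 7,  x(8) = 0,  x(9) = 3,  x(10) = 11,  x(11) = 2,  x(12) = 4,  x(13) = 5.
Since x(13) = x(1) = 5, the sequence is periodic with period 12.
(152 - 1) mod 12 = 7, so x(152) = x(8) = 0.

0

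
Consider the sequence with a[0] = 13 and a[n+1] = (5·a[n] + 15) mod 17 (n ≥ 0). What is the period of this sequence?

Computing terms: a[0] = 13,  a[1] = 12,  a[2] = 7,  a[3] = 16,  a[4] = 10,  a[5] = 14,  a[6] = 0,  a[7] = 15,  a[8] = 5,  a[9] = 6,  a[10] = 11,  a[11] = 2,  a[12] = 8,  a[13] = 4,  a[14] = 1,  a[15] = 3,  a[16] = 13.
The sequence repeats with period 16.

16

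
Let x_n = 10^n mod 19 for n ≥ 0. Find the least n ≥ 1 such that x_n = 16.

x_0 = 1; x_1 = 10; x_2 = 5; x_3 = 12; x_4 = 6; x_5 = 3; x_6 = 11; x_7 = 15; x_8 = 17; x_9 = 18; x_{10} = 9; x_{11} = 14; x_{12} = 7; x_{13} = 13; x_{14} = 16; x_{15} = 8; x_{16} = 4; x_{17} = 2; x_{18} = 1.
Since x_{18} = x_0 = 1, the sequence is periodic with period 18.
The value 16 first appears (with n ≥ 1) at x_{14}.

14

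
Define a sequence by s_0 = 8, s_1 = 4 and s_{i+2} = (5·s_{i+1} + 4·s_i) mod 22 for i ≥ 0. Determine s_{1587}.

s_0 = 8,  s_1 = 4,  s_2 = 8,  s_3 = 12,  s_4 = 4,  s_5 = 2,  s_6 = 4,  s_7 = 6,  s_8 = 2,  s_9 = 12,  s_{10} = 2,  s_{11} = 14,  s_{12} = 12,  s_{13} = 6,  s_{14} = 12,  s_{15} = 18,  s_{16} = 6,  s_{17} = 14,  s_{18} = 6,  s_{19} = 20,  s_{20} = 14,  s_{21} = 18,  s_{22} = 14,  s_{23} = 10,  s_{24} = 18,  s_{25} = 20,  s_{26} = 18,  s_{27} = 16,  s_{28} = 20,  s_{29} = 10,  s_{30} = 20,  s_{31} = 8,  s_{32} = 10,  s_{33} = 16,  s_{34} = 10,  s_{35} = 4,  s_{36} = 16,  s_{37} = 8,  s_{38} = 16,  s_{39} = 2,  s_{40} = 8,  s_{41} = 4.
Since (s_{40}, s_{41}) = (s_0, s_1) = (8, 4) (two consecutive terms determine the rest), the sequence is periodic with period 40.
So s_{1587} = s_{0 + ((1587-0) mod 40)} = s_{27} = 16.

16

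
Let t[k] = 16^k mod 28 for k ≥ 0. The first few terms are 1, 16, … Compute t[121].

We have t[0] = 1,  t[1] = 16,  t[2] = 4,  t[3] = 8,  t[4] = 16.
Since t[4] = t[1] = 16, the sequence is eventually periodic: after a pre-period of length 1 it cycles with period 3.
For k ≥ 1, t[k] depends only on (k - 1) mod 3. (121 - 1) mod 3 = 0, so t[121] = t[1] = 16.

16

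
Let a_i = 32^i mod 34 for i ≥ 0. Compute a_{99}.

We have a_0 = 1; a_1 = 32; a_2 = 4; a_3 = 26; a_4 = 16; a_5 = 2; a_6 = 30; a_7 = 8; a_8 = 18; a_9 = 32.
Since a_9 = a_1 = 32, the sequence is eventually periodic: after a pre-period of length 1 it cycles with period 8.
For i ≥ 1, a_i depends only on (i - 1) mod 8. (99 - 1) mod 8 = 2, so a_{99} = a_3 = 26.

26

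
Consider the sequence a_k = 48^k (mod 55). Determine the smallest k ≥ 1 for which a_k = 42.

3

We have a_0 = 1,  a_1 = 48,  a_2 = 49,  a_3 = 42,  a_4 = 36,  a_5 = 23,  a_6 = 4,  a_7 = 27,  a_8 = 31,  a_9 = 3,  a_{10} = 34,  a_{11} = 37,  a_{12} = 16,  a_{13} = 53,  a_{14} = 14,  a_{15} = 12,  a_{16} = 26,  a_{17} = 38,  a_{18} = 9,  a_{19} = 47,  a_{20} = 1.
The sequence repeats with period 20.
The value 42 first appears (with k ≥ 1) at a_3.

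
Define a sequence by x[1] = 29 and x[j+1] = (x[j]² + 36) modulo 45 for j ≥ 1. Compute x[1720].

31

We have x[1] = 29,  x[2] = 22,  x[3] = 25,  x[4] = 31,  x[5] = 7,  x[6] = 40,  x[7] = 16,  x[8] = 22.
Since x[8] = x[2] = 22, the sequence is eventually periodic: after a pre-period of length 1 it cycles with period 6.
For j ≥ 2, x[j] depends only on (j - 2) mod 6. (1720 - 2) mod 6 = 2, so x[1720] = x[4] = 31.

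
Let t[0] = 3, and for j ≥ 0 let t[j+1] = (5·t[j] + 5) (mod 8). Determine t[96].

Computing terms: t[0] = 3,  t[1] = 4,  t[2] = 1,  t[3] = 2,  t[4] = 7,  t[5] = 0,  t[6] = 5,  t[7] = 6,  t[8] = 3.
The sequence repeats with period 8.
(96 - 0) mod 8 = 0, so t[96] = t[0] = 3.

3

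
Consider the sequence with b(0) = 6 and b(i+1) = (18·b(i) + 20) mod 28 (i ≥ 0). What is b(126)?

b(0) = 6, b(1) = 16, b(2) = 0, b(3) = 20, b(4) = 16.
Since b(4) = b(1) = 16, the sequence is eventually periodic: after a pre-period of length 1 it cycles with period 3.
For i ≥ 1, b(i) depends only on (i - 1) mod 3. (126 - 1) mod 3 = 2, so b(126) = b(3) = 20.

20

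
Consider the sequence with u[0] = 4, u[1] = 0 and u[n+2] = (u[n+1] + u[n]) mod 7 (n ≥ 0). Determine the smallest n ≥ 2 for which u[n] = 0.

Listing terms: u[0] = 4, u[1] = 0, u[2] = 4, u[3] = 4, u[4] = 1, u[5] = 5, u[6] = 6, u[7] = 4, u[8] = 3, u[9] = 0, u[10] = 3, u[11] = 3, u[12] = 6, u[13] = 2, u[14] = 1, u[15] = 3, u[16] = 4, u[17] = 0.
The sequence repeats with period 16.
The value 0 first appears (with n ≥ 2) at u[9].

9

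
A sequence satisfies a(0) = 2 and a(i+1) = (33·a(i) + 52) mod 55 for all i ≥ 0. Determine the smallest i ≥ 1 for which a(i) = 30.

3

Listing terms: a(0) = 2,  a(1) = 8,  a(2) = 41,  a(3) = 30,  a(4) = 52,  a(5) = 8.
Since a(5) = a(1) = 8, the sequence is eventually periodic: after a pre-period of length 1 it cycles with period 4.
The value 30 first appears (with i ≥ 1) at a(3).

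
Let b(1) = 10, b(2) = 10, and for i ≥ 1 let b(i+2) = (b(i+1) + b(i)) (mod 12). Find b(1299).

Listing terms: b(1) = 10; b(2) = 10; b(3) = 8; b(4) = 6; b(5) = 2; b(6) = 8; b(7) = 10; b(8) = 6; b(9) = 4; b(10) = 10; b(11) = 2; b(12) = 0; b(13) = 2; b(14) = 2; b(15) = 4; b(16) = 6; b(17) = 10; b(18) = 4; b(19) = 2; b(20) = 6; b(21) = 8; b(22) = 2; b(23) = 10; b(24) = 0; b(25) = 10; b(26) = 10.
Since (b(25), b(26)) = (b(1), b(2)) = (10, 10) (two consecutive terms determine the rest), the sequence is periodic with period 24.
(1299 - 1) mod 24 = 2, so b(1299) = b(3) = 8.

8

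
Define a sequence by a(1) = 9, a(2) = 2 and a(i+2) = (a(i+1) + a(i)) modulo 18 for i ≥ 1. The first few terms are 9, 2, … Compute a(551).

We have a(1) = 9; a(2) = 2; a(3) = 11; a(4) = 13; a(5) = 6; a(6) = 1; a(7) = 7; a(8) = 8; a(9) = 15; a(10) = 5; a(11) = 2; a(12) = 7; a(13) = 9; a(14) = 16; a(15) = 7; a(16) = 5; a(17) = 12; a(18) = 17; a(19) = 11; a(20) = 10; a(21) = 3; a(22) = 13; a(23) = 16; a(24) = 11; a(25) = 9; a(26) = 2.
The sequence repeats with period 24.
So a(551) = a(1 + ((551-1) mod 24)) = a(23) = 16.

16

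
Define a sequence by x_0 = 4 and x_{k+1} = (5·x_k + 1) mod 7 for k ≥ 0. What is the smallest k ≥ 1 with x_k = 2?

We have x_0 = 4; x_1 = 0; x_2 = 1; x_3 = 6; x_4 = 3; x_5 = 2; x_6 = 4.
Since x_6 = x_0 = 4, the sequence is periodic with period 6.
The value 2 first appears (with k ≥ 1) at x_5.

5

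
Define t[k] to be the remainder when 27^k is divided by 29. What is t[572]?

7

Listing terms: t[0] = 1,  t[1] = 27,  t[2] = 4,  t[3] = 21,  t[4] = 16,  t[5] = 26,  t[6] = 6,  t[7] = 17,  t[8] = 24,  t[9] = 10,  t[10] = 9,  t[11] = 11,  t[12] = 7,  t[13] = 15,  t[14] = 28,  t[15] = 2,  t[16] = 25,  t[17] = 8,  t[18] = 13,  t[19] = 3,  t[20] = 23,  t[21] = 12,  t[22] = 5,  t[23] = 19,  t[24] = 20,  t[25] = 18,  t[26] = 22,  t[27] = 14,  t[28] = 1.
The sequence repeats with period 28.
(572 - 0) mod 28 = 12, so t[572] = t[12] = 7.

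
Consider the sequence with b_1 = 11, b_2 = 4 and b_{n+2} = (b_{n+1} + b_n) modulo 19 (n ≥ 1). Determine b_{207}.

b_1 = 11,  b_2 = 4,  b_3 = 15,  b_4 = 0,  b_5 = 15,  b_6 = 15,  b_7 = 11,  b_8 = 7,  b_9 = 18,  b_{10} = 6,  b_{11} = 5,  b_{12} = 11,  b_{13} = 16,  b_{14} = 8,  b_{15} = 5,  b_{16} = 13,  b_{17} = 18,  b_{18} = 12,  b_{19} = 11,  b_{20} = 4.
The sequence repeats with period 18.
(207 - 1) mod 18 = 8, so b_{207} = b_9 = 18.

18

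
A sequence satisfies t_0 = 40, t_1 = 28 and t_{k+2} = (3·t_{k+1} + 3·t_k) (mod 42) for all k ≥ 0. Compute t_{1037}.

Computing terms: t_0 = 40, t_1 = 28, t_2 = 36, t_3 = 24, t_4 = 12, t_5 = 24, t_6 = 24, t_7 = 18, t_8 = 0, t_9 = 12, t_{10} = 36, t_{11} = 18, t_{12} = 36, t_{13} = 36, t_{14} = 6, t_{15} = 0, t_{16} = 18, t_{17} = 12, t_{18} = 6, t_{19} = 12, t_{20} = 12, t_{21} = 30, t_{22} = 0, t_{23} = 6, t_{24} = 18, t_{25} = 30, t_{26} = 18, t_{27} = 18, t_{28} = 24, t_{29} = 0, t_{30} = 30, t_{31} = 6, t_{32} = 24, t_{33} = 6, t_{34} = 6, t_{35} = 36, t_{36} = 0, t_{37} = 24, t_{38} = 30, t_{39} = 36, t_{40} = 30, t_{41} = 30, t_{42} = 12, t_{43} = 0, t_{44} = 36, t_{45} = 24.
Since (t_{44}, t_{45}) = (t_2, t_3) = (36, 24) (two consecutive terms determine the rest), the sequence is eventually periodic: after a pre-period of length 2 it cycles with period 42.
For k ≥ 2, t_k depends only on (k - 2) mod 42. (1037 - 2) mod 42 = 27, so t_{1037} = t_{29} = 0.

0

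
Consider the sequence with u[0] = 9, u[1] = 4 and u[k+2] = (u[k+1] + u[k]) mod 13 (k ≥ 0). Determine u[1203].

Listing terms: u[0] = 9,  u[1] = 4,  u[2] = 0,  u[3] = 4,  u[4] = 4,  u[5] = 8,  u[6] = 12,  u[7] = 7,  u[8] = 6,  u[9] = 0,  u[10] = 6,  u[11] = 6,  u[12] = 12,  u[13] = 5,  u[14] = 4,  u[15] = 9,  u[16] = 0,  u[17] = 9,  u[18] = 9,  u[19] = 5,  u[20] = 1,  u[21] = 6,  u[22] = 7,  u[23] = 0,  u[24] = 7,  u[25] = 7,  u[26] = 1,  u[27] = 8,  u[28] = 9,  u[29] = 4.
Since (u[28], u[29]) = (u[0], u[1]) = (9, 4) (two consecutive terms determine the rest), the sequence is periodic with period 28.
(1203 - 0) mod 28 = 27, so u[1203] = u[27] = 8.

8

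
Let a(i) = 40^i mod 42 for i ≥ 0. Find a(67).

40

Listing terms: a(0) = 1; a(1) = 40; a(2) = 4; a(3) = 34; a(4) = 16; a(5) = 10; a(6) = 22; a(7) = 40.
Since a(7) = a(1) = 40, the sequence is eventually periodic: after a pre-period of length 1 it cycles with period 6.
For i ≥ 1, a(i) depends only on (i - 1) mod 6. (67 - 1) mod 6 = 0, so a(67) = a(1) = 40.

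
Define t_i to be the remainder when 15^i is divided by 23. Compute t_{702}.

Listing terms: t_1 = 15,  t_2 = 18,  t_3 = 17,  t_4 = 2,  t_5 = 7,  t_6 = 13,  t_7 = 11,  t_8 = 4,  t_9 = 14,  t_{10} = 3,  t_{11} = 22,  t_{12} = 8,  t_{13} = 5,  t_{14} = 6,  t_{15} = 21,  t_{16} = 16,  t_{17} = 10,  t_{18} = 12,  t_{19} = 19,  t_{20} = 9,  t_{21} = 20,  t_{22} = 1,  t_{23} = 15.
Since t_{23} = t_1 = 15, the sequence is periodic with period 22.
(702 - 1) mod 22 = 19, so t_{702} = t_{20} = 9.

9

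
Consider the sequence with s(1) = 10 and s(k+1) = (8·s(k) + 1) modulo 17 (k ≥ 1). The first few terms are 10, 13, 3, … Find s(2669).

14

Listing terms: s(1) = 10; s(2) = 13; s(3) = 3; s(4) = 8; s(5) = 14; s(6) = 11; s(7) = 4; s(8) = 16; s(9) = 10.
Since s(9) = s(1) = 10, the sequence is periodic with period 8.
So s(2669) = s(1 + ((2669-1) mod 8)) = s(5) = 14.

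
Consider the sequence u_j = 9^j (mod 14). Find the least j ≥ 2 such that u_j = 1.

3

Listing terms: u_1 = 9; u_2 = 11; u_3 = 1; u_4 = 9.
Since u_4 = u_1 = 9, the sequence is periodic with period 3.
The value 1 first appears (with j ≥ 2) at u_3.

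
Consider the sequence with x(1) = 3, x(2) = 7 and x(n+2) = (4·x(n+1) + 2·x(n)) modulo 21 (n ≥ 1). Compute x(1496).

19

We have x(1) = 3,  x(2) = 7,  x(3) = 13,  x(4) = 3,  x(5) = 17,  x(6) = 11,  x(7) = 15,  x(8) = 19,  x(9) = 1,  x(10) = 0,  x(11) = 2,  x(12) = 8,  x(13) = 15,  x(14) = 13,  x(15) = 19,  x(16) = 18,  x(17) = 5,  x(18) = 14,  x(19) = 3,  x(20) = 19,  x(21) = 19,  x(22) = 9,  x(23) = 11,  x(24) = 20,  x(25) = 18,  x(26) = 7,  x(27) = 1,  x(28) = 18,  x(29) = 11,  x(30) = 17,  x(31) = 6,  x(32) = 16,  x(33) = 13,  x(34) = 0,  x(35) = 5,  x(36) = 20,  x(37) = 6,  x(38) = 1,  x(39) = 16,  x(40) = 3,  x(41) = 2,  x(42) = 14,  x(43) = 18,  x(44) = 16,  x(45) = 16,  x(46) = 12,  x(47) = 17,  x(48) = 8,  x(49) = 3,  x(50) = 7.
The sequence repeats with period 48.
(1496 - 1) mod 48 = 7, so x(1496) = x(8) = 19.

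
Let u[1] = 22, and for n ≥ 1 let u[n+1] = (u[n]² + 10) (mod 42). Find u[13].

14

We have u[1] = 22,  u[2] = 32,  u[3] = 26,  u[4] = 14,  u[5] = 38,  u[6] = 26.
Since u[6] = u[3] = 26, the sequence is eventually periodic: after a pre-period of length 2 it cycles with period 3.
For n ≥ 3, u[n] depends only on (n - 3) mod 3. (13 - 3) mod 3 = 1, so u[13] = u[4] = 14.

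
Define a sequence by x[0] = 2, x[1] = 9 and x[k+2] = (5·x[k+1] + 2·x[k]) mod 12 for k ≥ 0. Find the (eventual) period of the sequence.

Listing terms: x[0] = 2; x[1] = 9; x[2] = 1; x[3] = 11; x[4] = 9; x[5] = 7; x[6] = 5; x[7] = 3; x[8] = 1; x[9] = 11.
Since (x[8], x[9]) = (x[2], x[3]) = (1, 11) (two consecutive terms determine the rest), the sequence is eventually periodic: after a pre-period of length 2 it cycles with period 6.

6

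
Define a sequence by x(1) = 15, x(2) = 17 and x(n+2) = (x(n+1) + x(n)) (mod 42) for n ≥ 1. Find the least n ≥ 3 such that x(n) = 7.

4

x(1) = 15; x(2) = 17; x(3) = 32; x(4) = 7; x(5) = 39; x(6) = 4; x(7) = 1; x(8) = 5; x(9) = 6; x(10) = 11; x(11) = 17; x(12) = 28; x(13) = 3; x(14) = 31; x(15) = 34; x(16) = 23; x(17) = 15; x(18) = 38; x(19) = 11; x(20) = 7; x(21) = 18; x(22) = 25; x(23) = 1; x(24) = 26; x(25) = 27; x(26) = 11; x(27) = 38; x(28) = 7; x(29) = 3; x(30) = 10; x(31) = 13; x(32) = 23; x(33) = 36; x(34) = 17; x(35) = 11; x(36) = 28; x(37) = 39; x(38) = 25; x(39) = 22; x(40) = 5; x(41) = 27; x(42) = 32; x(43) = 17; x(44) = 7; x(45) = 24; x(46) = 31; x(47) = 13; x(48) = 2; x(49) = 15; x(50) = 17.
The sequence repeats with period 48.
The value 7 first appears (with n ≥ 3) at x(4).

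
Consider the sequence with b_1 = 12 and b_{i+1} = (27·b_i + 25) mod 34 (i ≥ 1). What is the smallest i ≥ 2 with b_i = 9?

2

b_1 = 12,  b_2 = 9,  b_3 = 30,  b_4 = 19,  b_5 = 28,  b_6 = 33,  b_7 = 32,  b_8 = 5,  b_9 = 24,  b_{10} = 27,  b_{11} = 6,  b_{12} = 17,  b_{13} = 8,  b_{14} = 3,  b_{15} = 4,  b_{16} = 31,  b_{17} = 12.
Since b_{17} = b_1 = 12, the sequence is periodic with period 16.
The value 9 first appears (with i ≥ 2) at b_2.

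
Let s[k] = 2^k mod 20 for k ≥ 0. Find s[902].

4

Listing terms: s[0] = 1, s[1] = 2, s[2] = 4, s[3] = 8, s[4] = 16, s[5] = 12, s[6] = 4.
Since s[6] = s[2] = 4, the sequence is eventually periodic: after a pre-period of length 2 it cycles with period 4.
For k ≥ 2, s[k] depends only on (k - 2) mod 4. (902 - 2) mod 4 = 0, so s[902] = s[2] = 4.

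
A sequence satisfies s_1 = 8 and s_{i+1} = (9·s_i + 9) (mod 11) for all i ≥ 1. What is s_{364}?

Computing terms: s_1 = 8; s_2 = 4; s_3 = 1; s_4 = 7; s_5 = 6; s_6 = 8.
The sequence repeats with period 5.
So s_{364} = s_{1 + ((364-1) mod 5)} = s_4 = 7.

7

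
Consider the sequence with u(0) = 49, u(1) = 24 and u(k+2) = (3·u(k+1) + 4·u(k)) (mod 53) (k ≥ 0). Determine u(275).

Listing terms: u(0) = 49; u(1) = 24; u(2) = 3; u(3) = 52; u(4) = 9; u(5) = 23; u(6) = 52; u(7) = 36; u(8) = 51; u(9) = 32; u(10) = 35; u(11) = 21; u(12) = 44; u(13) = 4; u(14) = 29; u(15) = 50; u(16) = 1; u(17) = 44; u(18) = 30; u(19) = 1; u(20) = 17; u(21) = 2; u(22) = 21; u(23) = 18; u(24) = 32; u(25) = 9; u(26) = 49; u(27) = 24.
Since (u(26), u(27)) = (u(0), u(1)) = (49, 24) (two consecutive terms determine the rest), the sequence is periodic with period 26.
So u(275) = u(0 + ((275-0) mod 26)) = u(15) = 50.

50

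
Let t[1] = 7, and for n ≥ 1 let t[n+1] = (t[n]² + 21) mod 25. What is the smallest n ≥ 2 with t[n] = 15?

t[1] = 7,  t[2] = 20,  t[3] = 21,  t[4] = 12,  t[5] = 15,  t[6] = 21.
Since t[6] = t[3] = 21, the sequence is eventually periodic: after a pre-period of length 2 it cycles with period 3.
The value 15 first appears (with n ≥ 2) at t[5].

5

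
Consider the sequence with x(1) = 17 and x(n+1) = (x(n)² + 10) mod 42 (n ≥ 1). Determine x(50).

5

Listing terms: x(1) = 17, x(2) = 5, x(3) = 35, x(4) = 17.
Since x(4) = x(1) = 17, the sequence is periodic with period 3.
So x(50) = x(1 + ((50-1) mod 3)) = x(2) = 5.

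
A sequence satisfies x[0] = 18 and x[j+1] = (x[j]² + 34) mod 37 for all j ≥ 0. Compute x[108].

Listing terms: x[0] = 18, x[1] = 25, x[2] = 30, x[3] = 9, x[4] = 4, x[5] = 13, x[6] = 18.
Since x[6] = x[0] = 18, the sequence is periodic with period 6.
So x[108] = x[0 + ((108-0) mod 6)] = x[0] = 18.

18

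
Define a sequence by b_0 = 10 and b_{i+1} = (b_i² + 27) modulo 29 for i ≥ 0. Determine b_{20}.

Listing terms: b_0 = 10; b_1 = 11; b_2 = 3; b_3 = 7; b_4 = 18; b_5 = 3.
Since b_5 = b_2 = 3, the sequence is eventually periodic: after a pre-period of length 2 it cycles with period 3.
For i ≥ 2, b_i depends only on (i - 2) mod 3. (20 - 2) mod 3 = 0, so b_{20} = b_2 = 3.

3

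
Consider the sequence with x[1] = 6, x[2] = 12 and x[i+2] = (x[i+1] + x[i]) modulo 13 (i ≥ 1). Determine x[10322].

x[1] = 6, x[2] = 12, x[3] = 5, x[4] = 4, x[5] = 9, x[6] = 0, x[7] = 9, x[8] = 9, x[9] = 5, x[10] = 1, x[11] = 6, x[12] = 7, x[13] = 0, x[14] = 7, x[15] = 7, x[16] = 1, x[17] = 8, x[18] = 9, x[19] = 4, x[20] = 0, x[21] = 4, x[22] = 4, x[23] = 8, x[24] = 12, x[25] = 7, x[26] = 6, x[27] = 0, x[28] = 6, x[29] = 6, x[30] = 12.
Since (x[29], x[30]) = (x[1], x[2]) = (6, 12) (two consecutive terms determine the rest), the sequence is periodic with period 28.
So x[10322] = x[1 + ((10322-1) mod 28)] = x[18] = 9.

9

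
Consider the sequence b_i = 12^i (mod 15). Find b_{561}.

b_1 = 12,  b_2 = 9,  b_3 = 3,  b_4 = 6,  b_5 = 12.
The sequence repeats with period 4.
So b_{561} = b_{1 + ((561-1) mod 4)} = b_1 = 12.

12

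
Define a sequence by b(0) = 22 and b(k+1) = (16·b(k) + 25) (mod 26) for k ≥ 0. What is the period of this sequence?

Listing terms: b(0) = 22; b(1) = 13; b(2) = 25; b(3) = 9; b(4) = 13.
Since b(4) = b(1) = 13, the sequence is eventually periodic: after a pre-period of length 1 it cycles with period 3.

3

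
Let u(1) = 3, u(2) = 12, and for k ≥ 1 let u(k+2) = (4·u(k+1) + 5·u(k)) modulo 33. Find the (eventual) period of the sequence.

We have u(1) = 3; u(2) = 12; u(3) = 30; u(4) = 15; u(5) = 12; u(6) = 24; u(7) = 24; u(8) = 18; u(9) = 27; u(10) = 0; u(11) = 3; u(12) = 12.
Since (u(11), u(12)) = (u(1), u(2)) = (3, 12) (two consecutive terms determine the rest), the sequence is periodic with period 10.

10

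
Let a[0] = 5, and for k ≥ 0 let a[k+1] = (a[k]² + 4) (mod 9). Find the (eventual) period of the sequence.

We have a[0] = 5, a[1] = 2, a[2] = 8, a[3] = 5.
Since a[3] = a[0] = 5, the sequence is periodic with period 3.

3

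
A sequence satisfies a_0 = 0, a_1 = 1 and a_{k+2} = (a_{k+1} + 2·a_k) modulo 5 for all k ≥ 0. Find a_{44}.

0

We have a_0 = 0, a_1 = 1, a_2 = 1, a_3 = 3, a_4 = 0, a_5 = 1.
The sequence repeats with period 4.
So a_{44} = a_{0 + ((44-0) mod 4)} = a_0 = 0.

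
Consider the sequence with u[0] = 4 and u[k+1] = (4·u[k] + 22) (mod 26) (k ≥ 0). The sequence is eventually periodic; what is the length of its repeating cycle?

Computing terms: u[0] = 4,  u[1] = 12,  u[2] = 18,  u[3] = 16,  u[4] = 8,  u[5] = 2,  u[6] = 4.
The sequence repeats with period 6.

6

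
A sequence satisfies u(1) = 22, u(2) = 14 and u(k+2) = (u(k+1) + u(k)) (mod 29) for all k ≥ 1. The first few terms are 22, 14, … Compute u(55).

Computing terms: u(1) = 22,  u(2) = 14,  u(3) = 7,  u(4) = 21,  u(5) = 28,  u(6) = 20,  u(7) = 19,  u(8) = 10,  u(9) = 0,  u(10) = 10,  u(11) = 10,  u(12) = 20,  u(13) = 1,  u(14) = 21,  u(15) = 22,  u(16) = 14.
Since (u(15), u(16)) = (u(1), u(2)) = (22, 14) (two consecutive terms determine the rest), the sequence is periodic with period 14.
So u(55) = u(1 + ((55-1) mod 14)) = u(13) = 1.

1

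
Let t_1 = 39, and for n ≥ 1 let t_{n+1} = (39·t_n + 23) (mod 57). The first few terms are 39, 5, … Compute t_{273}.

Computing terms: t_1 = 39; t_2 = 5; t_3 = 47; t_4 = 32; t_5 = 17; t_6 = 2; t_7 = 44; t_8 = 29; t_9 = 14; t_{10} = 56; t_{11} = 41; t_{12} = 26; t_{13} = 11; t_{14} = 53; t_{15} = 38; t_{16} = 23; t_{17} = 8; t_{18} = 50; t_{19} = 35; t_{20} = 20; t_{21} = 5.
Since t_{21} = t_2 = 5, the sequence is eventually periodic: after a pre-period of length 1 it cycles with period 19.
For n ≥ 2, t_n depends only on (n - 2) mod 19. (273 - 2) mod 19 = 5, so t_{273} = t_7 = 44.

44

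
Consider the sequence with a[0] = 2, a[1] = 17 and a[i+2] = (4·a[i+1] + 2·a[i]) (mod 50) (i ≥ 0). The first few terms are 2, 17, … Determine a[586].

Listing terms: a[0] = 2,  a[1] = 17,  a[2] = 22,  a[3] = 22,  a[4] = 32,  a[5] = 22,  a[6] = 2,  a[7] = 2,  a[8] = 12,  a[9] = 2,  a[10] = 32,  a[11] = 32,  a[12] = 42,  a[13] = 32,  a[14] = 12,  a[15] = 12,  a[16] = 22,  a[17] = 12,  a[18] = 42,  a[19] = 42,  a[20] = 2,  a[21] = 42,  a[22] = 22,  a[23] = 22.
Since (a[22], a[23]) = (a[2], a[3]) = (22, 22) (two consecutive terms determine the rest), the sequence is eventually periodic: after a pre-period of length 2 it cycles with period 20.
For i ≥ 2, a[i] depends only on (i - 2) mod 20. (586 - 2) mod 20 = 4, so a[586] = a[6] = 2.

2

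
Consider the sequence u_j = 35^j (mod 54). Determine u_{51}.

53

We have u_0 = 1, u_1 = 35, u_2 = 37, u_3 = 53, u_4 = 19, u_5 = 17, u_6 = 1.
The sequence repeats with period 6.
So u_{51} = u_{0 + ((51-0) mod 6)} = u_3 = 53.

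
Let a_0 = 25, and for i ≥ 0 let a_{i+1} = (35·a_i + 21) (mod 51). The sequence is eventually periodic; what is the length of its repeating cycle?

Computing terms: a_0 = 25; a_1 = 29; a_2 = 16; a_3 = 20; a_4 = 7; a_5 = 11; a_6 = 49; a_7 = 2; a_8 = 40; a_9 = 44; a_{10} = 31; a_{11} = 35; a_{12} = 22; a_{13} = 26; a_{14} = 13; a_{15} = 17; a_{16} = 4; a_{17} = 8; a_{18} = 46; a_{19} = 50; a_{20} = 37; a_{21} = 41; a_{22} = 28; a_{23} = 32; a_{24} = 19; a_{25} = 23; a_{26} = 10; a_{27} = 14; a_{28} = 1; a_{29} = 5; a_{30} = 43; a_{31} = 47; a_{32} = 34; a_{33} = 38; a_{34} = 25.
Since a_{34} = a_0 = 25, the sequence is periodic with period 34.

34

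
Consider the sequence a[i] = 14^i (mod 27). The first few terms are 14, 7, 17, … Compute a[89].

2

We have a[1] = 14, a[2] = 7, a[3] = 17, a[4] = 22, a[5] = 11, a[6] = 19, a[7] = 23, a[8] = 25, a[9] = 26, a[10] = 13, a[11] = 20, a[12] = 10, a[13] = 5, a[14] = 16, a[15] = 8, a[16] = 4, a[17] = 2, a[18] = 1, a[19] = 14.
The sequence repeats with period 18.
So a[89] = a[1 + ((89-1) mod 18)] = a[17] = 2.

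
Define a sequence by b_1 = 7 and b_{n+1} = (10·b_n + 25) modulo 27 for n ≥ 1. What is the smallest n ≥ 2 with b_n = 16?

Computing terms: b_1 = 7; b_2 = 14; b_3 = 3; b_4 = 1; b_5 = 8; b_6 = 24; b_7 = 22; b_8 = 2; b_9 = 18; b_{10} = 16; b_{11} = 23; b_{12} = 12; b_{13} = 10; b_{14} = 17; b_{15} = 6; b_{16} = 4; b_{17} = 11; b_{18} = 0; b_{19} = 25; b_{20} = 5; b_{21} = 21; b_{22} = 19; b_{23} = 26; b_{24} = 15; b_{25} = 13; b_{26} = 20; b_{27} = 9; b_{28} = 7.
The sequence repeats with period 27.
The value 16 first appears (with n ≥ 2) at b_{10}.

10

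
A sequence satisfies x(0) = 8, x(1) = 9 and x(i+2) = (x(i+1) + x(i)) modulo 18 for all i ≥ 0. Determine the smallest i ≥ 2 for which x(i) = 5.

8

We have x(0) = 8,  x(1) = 9,  x(2) = 17,  x(3) = 8,  x(4) = 7,  x(5) = 15,  x(6) = 4,  x(7) = 1,  x(8) = 5,  x(9) = 6,  x(10) = 11,  x(11) = 17,  x(12) = 10,  x(13) = 9,  x(14) = 1,  x(15) = 10,  x(16) = 11,  x(17) = 3,  x(18) = 14,  x(19) = 17,  x(20) = 13,  x(21) = 12,  x(22) = 7,  x(23) = 1,  x(24) = 8,  x(25) = 9.
Since (x(24), x(25)) = (x(0), x(1)) = (8, 9) (two consecutive terms determine the rest), the sequence is periodic with period 24.
The value 5 first appears (with i ≥ 2) at x(8).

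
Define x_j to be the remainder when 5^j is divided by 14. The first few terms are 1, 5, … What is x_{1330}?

9

x_0 = 1; x_1 = 5; x_2 = 11; x_3 = 13; x_4 = 9; x_5 = 3; x_6 = 1.
Since x_6 = x_0 = 1, the sequence is periodic with period 6.
(1330 - 0) mod 6 = 4, so x_{1330} = x_4 = 9.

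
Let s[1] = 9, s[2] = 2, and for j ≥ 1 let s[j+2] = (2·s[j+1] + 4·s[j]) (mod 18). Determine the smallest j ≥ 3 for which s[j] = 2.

10

Listing terms: s[1] = 9; s[2] = 2; s[3] = 4; s[4] = 16; s[5] = 12; s[6] = 16; s[7] = 8; s[8] = 8; s[9] = 12; s[10] = 2; s[11] = 16; s[12] = 4; s[13] = 0; s[14] = 16; s[15] = 14; s[16] = 2; s[17] = 6; s[18] = 2; s[19] = 10; s[20] = 10; s[21] = 6; s[22] = 16; s[23] = 2; s[24] = 14; s[25] = 0; s[26] = 2; s[27] = 4.
Since (s[26], s[27]) = (s[2], s[3]) = (2, 4) (two consecutive terms determine the rest), the sequence is eventually periodic: after a pre-period of length 1 it cycles with period 24.
The value 2 first appears (with j ≥ 3) at s[10].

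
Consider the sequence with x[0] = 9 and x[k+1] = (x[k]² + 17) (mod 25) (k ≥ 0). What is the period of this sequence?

Listing terms: x[0] = 9, x[1] = 23, x[2] = 21, x[3] = 8, x[4] = 6, x[5] = 3, x[6] = 1, x[7] = 18, x[8] = 16, x[9] = 23.
Since x[9] = x[1] = 23, the sequence is eventually periodic: after a pre-period of length 1 it cycles with period 8.

8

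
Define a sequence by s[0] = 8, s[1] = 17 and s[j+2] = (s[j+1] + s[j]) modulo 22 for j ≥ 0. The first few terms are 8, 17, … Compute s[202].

s[0] = 8, s[1] = 17, s[2] = 3, s[3] = 20, s[4] = 1, s[5] = 21, s[6] = 0, s[7] = 21, s[8] = 21, s[9] = 20, s[10] = 19, s[11] = 17, s[12] = 14, s[13] = 9, s[14] = 1, s[15] = 10, s[16] = 11, s[17] = 21, s[18] = 10, s[19] = 9, s[20] = 19, s[21] = 6, s[22] = 3, s[23] = 9, s[24] = 12, s[25] = 21, s[26] = 11, s[27] = 10, s[28] = 21, s[29] = 9, s[30] = 8, s[31] = 17.
Since (s[30], s[31]) = (s[0], s[1]) = (8, 17) (two consecutive terms determine the rest), the sequence is periodic with period 30.
So s[202] = s[0 + ((202-0) mod 30)] = s[22] = 3.

3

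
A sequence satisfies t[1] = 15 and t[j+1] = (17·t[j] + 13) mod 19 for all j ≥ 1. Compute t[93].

9

Listing terms: t[1] = 15, t[2] = 2, t[3] = 9, t[4] = 14, t[5] = 4, t[6] = 5, t[7] = 3, t[8] = 7, t[9] = 18, t[10] = 15.
Since t[10] = t[1] = 15, the sequence is periodic with period 9.
So t[93] = t[1 + ((93-1) mod 9)] = t[3] = 9.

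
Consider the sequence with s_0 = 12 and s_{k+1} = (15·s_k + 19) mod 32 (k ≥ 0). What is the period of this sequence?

Listing terms: s_0 = 12, s_1 = 7, s_2 = 28, s_3 = 23, s_4 = 12.
The sequence repeats with period 4.

4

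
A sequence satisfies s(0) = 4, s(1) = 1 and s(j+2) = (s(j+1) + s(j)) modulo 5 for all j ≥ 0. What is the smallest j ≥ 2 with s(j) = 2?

We have s(0) = 4; s(1) = 1; s(2) = 0; s(3) = 1; s(4) = 1; s(5) = 2; s(6) = 3; s(7) = 0; s(8) = 3; s(9) = 3; s(10) = 1; s(11) = 4; s(12) = 0; s(13) = 4; s(14) = 4; s(15) = 3; s(16) = 2; s(17) = 0; s(18) = 2; s(19) = 2; s(20) = 4; s(21) = 1.
The sequence repeats with period 20.
The value 2 first appears (with j ≥ 2) at s(5).

5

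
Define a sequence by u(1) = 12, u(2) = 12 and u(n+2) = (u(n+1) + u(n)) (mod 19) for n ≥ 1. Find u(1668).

18

u(1) = 12; u(2) = 12; u(3) = 5; u(4) = 17; u(5) = 3; u(6) = 1; u(7) = 4; u(8) = 5; u(9) = 9; u(10) = 14; u(11) = 4; u(12) = 18; u(13) = 3; u(14) = 2; u(15) = 5; u(16) = 7; u(17) = 12; u(18) = 0; u(19) = 12; u(20) = 12.
Since (u(19), u(20)) = (u(1), u(2)) = (12, 12) (two consecutive terms determine the rest), the sequence is periodic with period 18.
So u(1668) = u(1 + ((1668-1) mod 18)) = u(12) = 18.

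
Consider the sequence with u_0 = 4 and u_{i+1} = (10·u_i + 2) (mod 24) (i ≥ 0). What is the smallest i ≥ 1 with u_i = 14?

2

u_0 = 4,  u_1 = 18,  u_2 = 14,  u_3 = 22,  u_4 = 6,  u_5 = 14.
Since u_5 = u_2 = 14, the sequence is eventually periodic: after a pre-period of length 2 it cycles with period 3.
The value 14 first appears (with i ≥ 1) at u_2.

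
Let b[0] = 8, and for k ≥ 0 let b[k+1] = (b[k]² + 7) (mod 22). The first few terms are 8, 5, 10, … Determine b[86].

10

We have b[0] = 8,  b[1] = 5,  b[2] = 10,  b[3] = 19,  b[4] = 16,  b[5] = 21,  b[6] = 8.
Since b[6] = b[0] = 8, the sequence is periodic with period 6.
(86 - 0) mod 6 = 2, so b[86] = b[2] = 10.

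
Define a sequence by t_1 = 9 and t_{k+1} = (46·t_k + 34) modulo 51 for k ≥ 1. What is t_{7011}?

38

t_1 = 9; t_2 = 40; t_3 = 38; t_4 = 48; t_5 = 49; t_6 = 44; t_7 = 18; t_8 = 46; t_9 = 8; t_{10} = 45; t_{11} = 13; t_{12} = 20; t_{13} = 36; t_{14} = 7; t_{15} = 50; t_{16} = 39; t_{17} = 43; t_{18} = 23; t_{19} = 21; t_{20} = 31; t_{21} = 32; t_{22} = 27; t_{23} = 1; t_{24} = 29; t_{25} = 42; t_{26} = 28; t_{27} = 47; t_{28} = 3; t_{29} = 19; t_{30} = 41; t_{31} = 33; t_{32} = 22; t_{33} = 26; t_{34} = 6; t_{35} = 4; t_{36} = 14; t_{37} = 15; t_{38} = 10; t_{39} = 35; t_{40} = 12; t_{41} = 25; t_{42} = 11; t_{43} = 30; t_{44} = 37; t_{45} = 2; t_{46} = 24; t_{47} = 16; t_{48} = 5; t_{49} = 9.
The sequence repeats with period 48.
So t_{7011} = t_{1 + ((7011-1) mod 48)} = t_3 = 38.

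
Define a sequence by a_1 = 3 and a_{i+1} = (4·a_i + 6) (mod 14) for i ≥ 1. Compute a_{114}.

8

Listing terms: a_1 = 3, a_2 = 4, a_3 = 8, a_4 = 10, a_5 = 4.
Since a_5 = a_2 = 4, the sequence is eventually periodic: after a pre-period of length 1 it cycles with period 3.
For i ≥ 2, a_i depends only on (i - 2) mod 3. (114 - 2) mod 3 = 1, so a_{114} = a_3 = 8.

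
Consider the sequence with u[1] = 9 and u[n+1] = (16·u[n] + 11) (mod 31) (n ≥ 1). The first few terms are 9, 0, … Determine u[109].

Computing terms: u[1] = 9,  u[2] = 0,  u[3] = 11,  u[4] = 1,  u[5] = 27,  u[6] = 9.
The sequence repeats with period 5.
So u[109] = u[1 + ((109-1) mod 5)] = u[4] = 1.

1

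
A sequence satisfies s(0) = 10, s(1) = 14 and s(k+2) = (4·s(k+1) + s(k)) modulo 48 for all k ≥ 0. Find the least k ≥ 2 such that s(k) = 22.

7

s(0) = 10,  s(1) = 14,  s(2) = 18,  s(3) = 38,  s(4) = 26,  s(5) = 46,  s(6) = 18,  s(7) = 22,  s(8) = 10,  s(9) = 14.
Since (s(8), s(9)) = (s(0), s(1)) = (10, 14) (two consecutive terms determine the rest), the sequence is periodic with period 8.
The value 22 first appears (with k ≥ 2) at s(7).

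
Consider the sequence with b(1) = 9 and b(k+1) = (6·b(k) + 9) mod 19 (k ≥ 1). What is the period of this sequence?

9

Computing terms: b(1) = 9,  b(2) = 6,  b(3) = 7,  b(4) = 13,  b(5) = 11,  b(6) = 18,  b(7) = 3,  b(8) = 8,  b(9) = 0,  b(10) = 9.
The sequence repeats with period 9.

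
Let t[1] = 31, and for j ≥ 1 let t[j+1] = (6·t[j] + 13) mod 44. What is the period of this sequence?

10

We have t[1] = 31,  t[2] = 23,  t[3] = 19,  t[4] = 39,  t[5] = 27,  t[6] = 43,  t[7] = 7,  t[8] = 11,  t[9] = 35,  t[10] = 3,  t[11] = 31.
Since t[11] = t[1] = 31, the sequence is periodic with period 10.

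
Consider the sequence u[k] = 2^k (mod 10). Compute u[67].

8

Listing terms: u[0] = 1, u[1] = 2, u[2] = 4, u[3] = 8, u[4] = 6, u[5] = 2.
Since u[5] = u[1] = 2, the sequence is eventually periodic: after a pre-period of length 1 it cycles with period 4.
For k ≥ 1, u[k] depends only on (k - 1) mod 4. (67 - 1) mod 4 = 2, so u[67] = u[3] = 8.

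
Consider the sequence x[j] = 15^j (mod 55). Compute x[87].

5

Listing terms: x[1] = 15,  x[2] = 5,  x[3] = 20,  x[4] = 25,  x[5] = 45,  x[6] = 15.
The sequence repeats with period 5.
(87 - 1) mod 5 = 1, so x[87] = x[2] = 5.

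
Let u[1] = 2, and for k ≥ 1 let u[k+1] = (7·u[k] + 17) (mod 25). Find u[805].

2

We have u[1] = 2, u[2] = 6, u[3] = 9, u[4] = 5, u[5] = 2.
The sequence repeats with period 4.
(805 - 1) mod 4 = 0, so u[805] = u[1] = 2.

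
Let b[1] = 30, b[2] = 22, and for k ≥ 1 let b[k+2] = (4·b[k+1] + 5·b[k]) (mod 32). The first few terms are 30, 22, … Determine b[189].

b[1] = 30; b[2] = 22; b[3] = 14; b[4] = 6; b[5] = 30; b[6] = 22.
Since (b[5], b[6]) = (b[1], b[2]) = (30, 22) (two consecutive terms determine the rest), the sequence is periodic with period 4.
So b[189] = b[1 + ((189-1) mod 4)] = b[1] = 30.

30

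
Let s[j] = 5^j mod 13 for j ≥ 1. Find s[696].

1

We have s[1] = 5,  s[2] = 12,  s[3] = 8,  s[4] = 1,  s[5] = 5.
Since s[5] = s[1] = 5, the sequence is periodic with period 4.
So s[696] = s[1 + ((696-1) mod 4)] = s[4] = 1.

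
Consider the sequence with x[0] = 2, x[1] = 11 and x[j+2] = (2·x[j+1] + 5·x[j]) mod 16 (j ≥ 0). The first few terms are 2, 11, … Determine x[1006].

12

x[0] = 2; x[1] = 11; x[2] = 0; x[3] = 7; x[4] = 14; x[5] = 15; x[6] = 4; x[7] = 3; x[8] = 10; x[9] = 3; x[10] = 8; x[11] = 15; x[12] = 6; x[13] = 7; x[14] = 12; x[15] = 11; x[16] = 2; x[17] = 11.
Since (x[16], x[17]) = (x[0], x[1]) = (2, 11) (two consecutive terms determine the rest), the sequence is periodic with period 16.
So x[1006] = x[0 + ((1006-0) mod 16)] = x[14] = 12.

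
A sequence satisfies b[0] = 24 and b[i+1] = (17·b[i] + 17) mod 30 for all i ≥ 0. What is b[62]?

12

b[0] = 24,  b[1] = 5,  b[2] = 12,  b[3] = 11,  b[4] = 24.
Since b[4] = b[0] = 24, the sequence is periodic with period 4.
(62 - 0) mod 4 = 2, so b[62] = b[2] = 12.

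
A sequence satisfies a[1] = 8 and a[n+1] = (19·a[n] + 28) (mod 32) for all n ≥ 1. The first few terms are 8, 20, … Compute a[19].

24

a[1] = 8, a[2] = 20, a[3] = 24, a[4] = 4, a[5] = 8.
The sequence repeats with period 4.
So a[19] = a[1 + ((19-1) mod 4)] = a[3] = 24.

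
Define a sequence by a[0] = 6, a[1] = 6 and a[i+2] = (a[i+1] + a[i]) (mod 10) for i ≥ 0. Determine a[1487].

Computing terms: a[0] = 6, a[1] = 6, a[2] = 2, a[3] = 8, a[4] = 0, a[5] = 8, a[6] = 8, a[7] = 6, a[8] = 4, a[9] = 0, a[10] = 4, a[11] = 4, a[12] = 8, a[13] = 2, a[14] = 0, a[15] = 2, a[16] = 2, a[17] = 4, a[18] = 6, a[19] = 0, a[20] = 6, a[21] = 6.
Since (a[20], a[21]) = (a[0], a[1]) = (6, 6) (two consecutive terms determine the rest), the sequence is periodic with period 20.
So a[1487] = a[0 + ((1487-0) mod 20)] = a[7] = 6.

6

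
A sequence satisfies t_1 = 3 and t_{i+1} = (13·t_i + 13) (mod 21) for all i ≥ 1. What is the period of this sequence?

3

Listing terms: t_1 = 3,  t_2 = 10,  t_3 = 17,  t_4 = 3.
The sequence repeats with period 3.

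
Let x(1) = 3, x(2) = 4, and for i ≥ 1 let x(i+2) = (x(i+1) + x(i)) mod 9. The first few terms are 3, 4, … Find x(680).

We have x(1) = 3, x(2) = 4, x(3) = 7, x(4) = 2, x(5) = 0, x(6) = 2, x(7) = 2, x(8) = 4, x(9) = 6, x(10) = 1, x(11) = 7, x(12) = 8, x(13) = 6, x(14) = 5, x(15) = 2, x(16) = 7, x(17) = 0, x(18) = 7, x(19) = 7, x(20) = 5, x(21) = 3, x(22) = 8, x(23) = 2, x(24) = 1, x(25) = 3, x(26) = 4.
The sequence repeats with period 24.
So x(680) = x(1 + ((680-1) mod 24)) = x(8) = 4.

4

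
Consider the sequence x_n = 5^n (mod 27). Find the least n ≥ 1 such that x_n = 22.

10

Computing terms: x_0 = 1; x_1 = 5; x_2 = 25; x_3 = 17; x_4 = 4; x_5 = 20; x_6 = 19; x_7 = 14; x_8 = 16; x_9 = 26; x_{10} = 22; x_{11} = 2; x_{12} = 10; x_{13} = 23; x_{14} = 7; x_{15} = 8; x_{16} = 13; x_{17} = 11; x_{18} = 1.
Since x_{18} = x_0 = 1, the sequence is periodic with period 18.
The value 22 first appears (with n ≥ 1) at x_{10}.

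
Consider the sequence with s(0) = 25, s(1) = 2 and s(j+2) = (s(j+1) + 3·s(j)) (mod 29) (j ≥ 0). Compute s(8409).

Listing terms: s(0) = 25, s(1) = 2, s(2) = 19, s(3) = 25, s(4) = 24, s(5) = 12, s(6) = 26, s(7) = 4, s(8) = 24, s(9) = 7, s(10) = 21, s(11) = 13, s(12) = 18, s(13) = 28, s(14) = 24, s(15) = 21, s(16) = 6, s(17) = 11, s(18) = 0, s(19) = 4, s(20) = 4, s(21) = 16, s(22) = 28, s(23) = 18, s(24) = 15, s(25) = 11, s(26) = 27, s(27) = 2, s(28) = 25, s(29) = 2.
Since (s(28), s(29)) = (s(0), s(1)) = (25, 2) (two consecutive terms determine the rest), the sequence is periodic with period 28.
(8409 - 0) mod 28 = 9, so s(8409) = s(9) = 7.

7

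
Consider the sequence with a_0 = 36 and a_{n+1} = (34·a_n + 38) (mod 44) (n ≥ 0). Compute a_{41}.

Listing terms: a_0 = 36; a_1 = 30; a_2 = 2; a_3 = 18; a_4 = 34; a_5 = 6; a_6 = 22; a_7 = 38; a_8 = 10; a_9 = 26; a_{10} = 42; a_{11} = 14; a_{12} = 30.
Since a_{12} = a_1 = 30, the sequence is eventually periodic: after a pre-period of length 1 it cycles with period 11.
For n ≥ 1, a_n depends only on (n - 1) mod 11. (41 - 1) mod 11 = 7, so a_{41} = a_8 = 10.

10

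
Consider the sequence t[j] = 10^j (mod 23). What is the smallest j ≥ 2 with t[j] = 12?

Computing terms: t[1] = 10,  t[2] = 8,  t[3] = 11,  t[4] = 18,  t[5] = 19,  t[6] = 6,  t[7] = 14,  t[8] = 2,  t[9] = 20,  t[10] = 16,  t[11] = 22,  t[12] = 13,  t[13] = 15,  t[14] = 12,  t[15] = 5,  t[16] = 4,  t[17] = 17,  t[18] = 9,  t[19] = 21,  t[20] = 3,  t[21] = 7,  t[22] = 1,  t[23] = 10.
The sequence repeats with period 22.
The value 12 first appears (with j ≥ 2) at t[14].

14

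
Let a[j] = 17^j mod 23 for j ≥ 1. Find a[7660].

We have a[1] = 17,  a[2] = 13,  a[3] = 14,  a[4] = 8,  a[5] = 21,  a[6] = 12,  a[7] = 20,  a[8] = 18,  a[9] = 7,  a[10] = 4,  a[11] = 22,  a[12] = 6,  a[13] = 10,  a[14] = 9,  a[15] = 15,  a[16] = 2,  a[17] = 11,  a[18] = 3,  a[19] = 5,  a[20] = 16,  a[21] = 19,  a[22] = 1,  a[23] = 17.
Since a[23] = a[1] = 17, the sequence is periodic with period 22.
So a[7660] = a[1 + ((7660-1) mod 22)] = a[4] = 8.

8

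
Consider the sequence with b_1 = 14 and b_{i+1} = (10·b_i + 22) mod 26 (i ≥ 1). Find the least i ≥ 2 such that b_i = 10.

4

We have b_1 = 14, b_2 = 6, b_3 = 4, b_4 = 10, b_5 = 18, b_6 = 20, b_7 = 14.
The sequence repeats with period 6.
The value 10 first appears (with i ≥ 2) at b_4.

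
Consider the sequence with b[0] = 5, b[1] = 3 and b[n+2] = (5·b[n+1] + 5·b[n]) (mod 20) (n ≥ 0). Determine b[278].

b[0] = 5; b[1] = 3; b[2] = 0; b[3] = 15; b[4] = 15; b[5] = 10; b[6] = 5; b[7] = 15; b[8] = 0; b[9] = 15.
Since (b[8], b[9]) = (b[2], b[3]) = (0, 15) (two consecutive terms determine the rest), the sequence is eventually periodic: after a pre-period of length 2 it cycles with period 6.
For n ≥ 2, b[n] depends only on (n - 2) mod 6. (278 - 2) mod 6 = 0, so b[278] = b[2] = 0.

0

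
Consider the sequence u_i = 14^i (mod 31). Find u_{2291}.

9

Computing terms: u_1 = 14,  u_2 = 10,  u_3 = 16,  u_4 = 7,  u_5 = 5,  u_6 = 8,  u_7 = 19,  u_8 = 18,  u_9 = 4,  u_{10} = 25,  u_{11} = 9,  u_{12} = 2,  u_{13} = 28,  u_{14} = 20,  u_{15} = 1,  u_{16} = 14.
The sequence repeats with period 15.
(2291 - 1) mod 15 = 10, so u_{2291} = u_{11} = 9.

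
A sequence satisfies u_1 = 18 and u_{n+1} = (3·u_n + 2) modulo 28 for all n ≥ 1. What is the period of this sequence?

6

We have u_1 = 18; u_2 = 0; u_3 = 2; u_4 = 8; u_5 = 26; u_6 = 24; u_7 = 18.
Since u_7 = u_1 = 18, the sequence is periodic with period 6.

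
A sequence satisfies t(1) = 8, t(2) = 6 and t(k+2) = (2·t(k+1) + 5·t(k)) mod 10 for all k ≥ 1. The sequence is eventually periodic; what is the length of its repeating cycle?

4

We have t(1) = 8, t(2) = 6, t(3) = 2, t(4) = 4, t(5) = 8, t(6) = 6.
Since (t(5), t(6)) = (t(1), t(2)) = (8, 6) (two consecutive terms determine the rest), the sequence is periodic with period 4.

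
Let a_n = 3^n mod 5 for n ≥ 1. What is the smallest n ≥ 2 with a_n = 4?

We have a_1 = 3, a_2 = 4, a_3 = 2, a_4 = 1, a_5 = 3.
Since a_5 = a_1 = 3, the sequence is periodic with period 4.
The value 4 first appears (with n ≥ 2) at a_2.

2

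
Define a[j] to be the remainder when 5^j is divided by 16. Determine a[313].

5

Computing terms: a[1] = 5,  a[2] = 9,  a[3] = 13,  a[4] = 1,  a[5] = 5.
The sequence repeats with period 4.
So a[313] = a[1 + ((313-1) mod 4)] = a[1] = 5.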